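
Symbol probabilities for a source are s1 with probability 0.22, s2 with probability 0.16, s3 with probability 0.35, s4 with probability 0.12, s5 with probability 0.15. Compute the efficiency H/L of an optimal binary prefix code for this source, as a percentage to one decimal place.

Entropy H = −Σ p log₂ p ≈ 2.2113 bits.
Huffman merges: 3/25+3/20→27/100; 4/25+11/50→19/50; 27/100+7/20→31/50; 19/50+31/50→1. L = 227/100 ≈ 2.2700.
Efficiency = H/L = 2.2113/2.2700 = 97.4%.

97.4%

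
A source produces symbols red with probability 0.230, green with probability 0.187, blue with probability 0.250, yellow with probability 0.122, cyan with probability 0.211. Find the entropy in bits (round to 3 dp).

H = −Σ pᵢ log₂ pᵢ.
−0.230·log₂(0.230) = 0.4877
−0.187·log₂(0.187) = 0.4523
−0.250·log₂(0.250) = 0.5000
−0.122·log₂(0.122) = 0.3703
−0.211·log₂(0.211) = 0.4736
Sum ≈ 2.2839 → 2.284 bits.

2.284 bits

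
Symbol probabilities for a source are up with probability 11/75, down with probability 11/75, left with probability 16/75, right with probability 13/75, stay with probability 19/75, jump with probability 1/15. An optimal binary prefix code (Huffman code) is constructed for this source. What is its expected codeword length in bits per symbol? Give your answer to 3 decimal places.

Repeatedly combine the two least-probable nodes; the expected code length is the sum of the merged weights.
merge 1/15 + 11/75 → 16/75
merge 11/75 + 13/75 → 8/25
merge 16/75 + 16/75 → 32/75
merge 19/75 + 8/25 → 43/75
merge 32/75 + 43/75 → 1
L = 16/75 + 8/25 + 32/75 + 43/75 + 1 = 38/15 ≈ 2.533 bits/symbol.

2.533 bits/symbol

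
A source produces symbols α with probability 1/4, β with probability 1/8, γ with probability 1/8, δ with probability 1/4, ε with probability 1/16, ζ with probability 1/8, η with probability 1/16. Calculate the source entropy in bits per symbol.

Each probability is a power of 1/2, so log₂(1/p) is an integer.
H = Σ p·log₂(1/p) = 1/4·2 + 1/8·3 + 1/8·3 + 1/4·2 + 1/16·4 + 1/8·3 + 1/16·4 = 2.625 bits.

2.625 bits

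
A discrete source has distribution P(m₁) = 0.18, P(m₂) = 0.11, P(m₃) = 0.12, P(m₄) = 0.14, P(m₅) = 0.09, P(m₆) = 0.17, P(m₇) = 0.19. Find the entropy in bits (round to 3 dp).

H = −Σ pᵢ log₂ pᵢ.
−0.18·log₂(0.18) = 0.4453
−0.11·log₂(0.11) = 0.3503
−0.12·log₂(0.12) = 0.3671
−0.14·log₂(0.14) = 0.3971
−0.09·log₂(0.09) = 0.3127
−0.17·log₂(0.17) = 0.4346
−0.19·log₂(0.19) = 0.4552
Sum ≈ 2.7622 → 2.762 bits.

2.762 bits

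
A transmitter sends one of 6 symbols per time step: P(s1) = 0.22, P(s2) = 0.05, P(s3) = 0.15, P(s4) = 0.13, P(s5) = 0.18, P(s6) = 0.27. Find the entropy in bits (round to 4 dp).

2.4452 bits

H = −Σ pᵢ log₂ pᵢ.
−0.22·log₂(0.22) = 0.4806
−0.05·log₂(0.05) = 0.2161
−0.15·log₂(0.15) = 0.4105
−0.13·log₂(0.13) = 0.3826
−0.18·log₂(0.18) = 0.4453
−0.27·log₂(0.27) = 0.5100
Sum ≈ 2.4452 → 2.4452 bits.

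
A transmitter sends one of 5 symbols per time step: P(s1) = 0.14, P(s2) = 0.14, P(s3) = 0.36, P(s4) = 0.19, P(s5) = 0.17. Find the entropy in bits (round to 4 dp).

H = −Σ pᵢ log₂ pᵢ.
−0.14·log₂(0.14) = 0.3971
−0.14·log₂(0.14) = 0.3971
−0.36·log₂(0.36) = 0.5306
−0.19·log₂(0.19) = 0.4552
−0.17·log₂(0.17) = 0.4346
Sum ≈ 2.2146 → 2.2146 bits.

2.2146 bits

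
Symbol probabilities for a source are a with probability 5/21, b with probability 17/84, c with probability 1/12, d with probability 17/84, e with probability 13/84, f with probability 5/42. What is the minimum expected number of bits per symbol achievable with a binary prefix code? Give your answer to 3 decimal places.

Repeatedly combine the two least-probable nodes; the expected code length is the sum of the merged weights.
merge 1/12 + 5/42 → 17/84
merge 13/84 + 17/84 → 5/14
merge 17/84 + 17/84 → 17/42
merge 5/21 + 5/14 → 25/42
merge 17/42 + 25/42 → 1
L = 17/84 + 5/14 + 17/42 + 25/42 + 1 = 215/84 ≈ 2.560 bits/symbol.

2.560 bits/symbol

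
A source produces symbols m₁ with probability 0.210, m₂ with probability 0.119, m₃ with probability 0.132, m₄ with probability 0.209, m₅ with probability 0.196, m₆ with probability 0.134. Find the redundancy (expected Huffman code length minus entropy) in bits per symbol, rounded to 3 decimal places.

0.036 bits

Entropy H = −Σ p log₂ p ≈ 2.5453 bits.
Huffman merges: 119/1000+33/250→251/1000; 67/500+49/250→33/100; 209/1000+21/100→419/1000; 251/1000+33/100→581/1000; 419/1000+581/1000→1. L = 2581/1000 ≈ 2.5810.
L − H = 2.5810 − 2.5453 = 0.036 bits.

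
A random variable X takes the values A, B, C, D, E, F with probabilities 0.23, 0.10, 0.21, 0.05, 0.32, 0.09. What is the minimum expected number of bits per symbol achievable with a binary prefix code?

2.38 bits/symbol

Repeatedly combine the two least-probable nodes; the expected code length is the sum of the merged weights.
merge 1/20 + 9/100 → 7/50
merge 1/10 + 7/50 → 6/25
merge 21/100 + 23/100 → 11/25
merge 6/25 + 8/25 → 14/25
merge 11/25 + 14/25 → 1
L = 7/50 + 6/25 + 11/25 + 14/25 + 1 = 119/50 = 2.38 bits/symbol.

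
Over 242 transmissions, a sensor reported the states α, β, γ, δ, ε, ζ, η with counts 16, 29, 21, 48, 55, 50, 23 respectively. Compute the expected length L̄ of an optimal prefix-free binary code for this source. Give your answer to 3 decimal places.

Probabilities are the counts divided by 242.
Repeatedly combine the two least-probable nodes; the expected code length is the sum of the merged weights.
merge 8/121 + 21/242 → 37/242
merge 23/242 + 29/242 → 26/121
merge 37/242 + 24/121 → 85/242
merge 25/121 + 26/121 → 51/121
merge 5/22 + 85/242 → 70/121
merge 51/121 + 70/121 → 1
L = 37/242 + 26/121 + 85/242 + 51/121 + 70/121 + 1 = 329/121 ≈ 2.719 bits/symbol.

2.719 bits/symbol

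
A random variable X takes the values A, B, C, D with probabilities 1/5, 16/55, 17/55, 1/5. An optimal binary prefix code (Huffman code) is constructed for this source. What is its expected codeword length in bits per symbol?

2 bits/symbol

Repeatedly combine the two least-probable nodes; the expected code length is the sum of the merged weights.
merge 1/5 + 1/5 → 2/5
merge 16/55 + 17/55 → 3/5
merge 2/5 + 3/5 → 1
L = 2/5 + 3/5 + 1 = 2 bits/symbol.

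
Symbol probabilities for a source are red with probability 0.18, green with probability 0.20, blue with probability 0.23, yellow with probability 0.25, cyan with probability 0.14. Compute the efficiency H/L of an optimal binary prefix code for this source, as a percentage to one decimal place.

98.9%

Entropy H = −Σ p log₂ p ≈ 2.2945 bits.
Huffman merges: 7/50+9/50→8/25; 1/5+23/100→43/100; 1/4+8/25→57/100; 43/100+57/100→1. L = 58/25 ≈ 2.3200.
Efficiency = H/L = 2.2945/2.3200 = 98.9%.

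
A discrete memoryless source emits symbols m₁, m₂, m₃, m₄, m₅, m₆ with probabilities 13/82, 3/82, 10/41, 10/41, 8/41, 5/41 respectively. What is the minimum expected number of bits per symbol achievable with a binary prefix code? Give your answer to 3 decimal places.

Repeatedly combine the two least-probable nodes; the expected code length is the sum of the merged weights.
merge 3/82 + 5/41 → 13/82
merge 13/82 + 13/82 → 13/41
merge 8/41 + 10/41 → 18/41
merge 10/41 + 13/41 → 23/41
merge 18/41 + 23/41 → 1
L = 13/82 + 13/41 + 18/41 + 23/41 + 1 = 203/82 ≈ 2.476 bits/symbol.

2.476 bits/symbol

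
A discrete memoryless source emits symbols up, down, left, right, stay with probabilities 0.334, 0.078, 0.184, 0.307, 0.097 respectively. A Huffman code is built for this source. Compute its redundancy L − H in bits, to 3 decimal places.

0.061 bits

Entropy H = −Σ p log₂ p ≈ 2.1144 bits.
Huffman merges: 39/500+97/1000→7/40; 7/40+23/125→359/1000; 307/1000+167/500→641/1000; 359/1000+641/1000→1. L = 87/40 ≈ 2.1750.
L − H = 2.1750 − 2.1144 = 0.061 bits.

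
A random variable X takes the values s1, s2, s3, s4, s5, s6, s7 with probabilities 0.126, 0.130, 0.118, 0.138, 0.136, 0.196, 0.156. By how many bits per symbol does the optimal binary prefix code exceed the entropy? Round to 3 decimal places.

Entropy H = −Σ p log₂ p ≈ 2.7877 bits.
Huffman merges: 59/500+63/500→61/250; 13/100+17/125→133/500; 69/500+39/250→147/500; 49/250+61/250→11/25; 133/500+147/500→14/25; 11/25+14/25→1. L = 701/250 ≈ 2.8040.
L − H = 2.8040 − 2.7877 = 0.016 bits.

0.016 bits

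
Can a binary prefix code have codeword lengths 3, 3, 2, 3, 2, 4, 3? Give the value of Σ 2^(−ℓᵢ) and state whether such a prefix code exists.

1.0625; no

With common denominator 2^4 = 16: Σ 2^(−ℓᵢ) = 2/16 + 2/16 + 4/16 + 2/16 + 4/16 + 1/16 + 2/16 = 17/16 = 1.0625.
Kraft's inequality requires Σ ≤ 1; here Σ = 1.0625 > 1, so no such prefix code exists.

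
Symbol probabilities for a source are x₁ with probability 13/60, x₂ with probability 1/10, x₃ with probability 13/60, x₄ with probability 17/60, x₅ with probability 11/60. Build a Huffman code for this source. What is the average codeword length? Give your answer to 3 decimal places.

2.283 bits/symbol

Repeatedly combine the two least-probable nodes; the expected code length is the sum of the merged weights.
merge 1/10 + 11/60 → 17/60
merge 13/60 + 13/60 → 13/30
merge 17/60 + 17/60 → 17/30
merge 13/30 + 17/30 → 1
L = 17/60 + 13/30 + 17/30 + 1 = 137/60 ≈ 2.283 bits/symbol.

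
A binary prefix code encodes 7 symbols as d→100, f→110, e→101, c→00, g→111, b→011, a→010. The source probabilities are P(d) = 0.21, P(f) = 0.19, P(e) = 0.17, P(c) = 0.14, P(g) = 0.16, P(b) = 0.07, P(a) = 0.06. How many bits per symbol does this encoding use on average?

L̄ = Σ pᵢ·ℓᵢ = 0.21·3 + 0.19·3 + 0.17·3 + 0.14·2 + 0.16·3 + 0.07·3 + 0.06·3 = 2.86 bits/symbol.

2.86 bits/symbol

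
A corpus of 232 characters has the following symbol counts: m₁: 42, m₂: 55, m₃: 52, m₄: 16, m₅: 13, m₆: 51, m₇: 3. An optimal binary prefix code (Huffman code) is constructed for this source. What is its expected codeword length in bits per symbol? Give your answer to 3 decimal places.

Probabilities are the counts divided by 232.
Repeatedly combine the two least-probable nodes; the expected code length is the sum of the merged weights.
merge 3/232 + 13/232 → 2/29
merge 2/29 + 2/29 → 4/29
merge 4/29 + 21/116 → 37/116
merge 51/232 + 13/58 → 103/232
merge 55/232 + 37/116 → 129/232
merge 103/232 + 129/232 → 1
L = 2/29 + 4/29 + 37/116 + 103/232 + 129/232 + 1 = 293/116 ≈ 2.526 bits/symbol.

2.526 bits/symbol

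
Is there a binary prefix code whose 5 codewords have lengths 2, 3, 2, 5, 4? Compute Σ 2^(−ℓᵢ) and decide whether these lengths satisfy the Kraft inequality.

With common denominator 2^5 = 32: Σ 2^(−ℓᵢ) = 8/32 + 4/32 + 8/32 + 1/32 + 2/32 = 23/32 = 0.71875.
Kraft's inequality requires Σ ≤ 1; here Σ = 0.71875 ≤ 1, so such a prefix code exists.

0.71875; yes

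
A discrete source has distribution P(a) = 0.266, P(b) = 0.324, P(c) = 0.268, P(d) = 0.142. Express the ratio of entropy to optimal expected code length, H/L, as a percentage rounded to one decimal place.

Entropy H = −Σ p log₂ p ≈ 1.9440 bits.
Huffman merges: 71/500+133/500→51/125; 67/250+81/250→74/125; 51/125+74/125→1. L = 2 ≈ 2.0000.
Efficiency = H/L = 1.9440/2.0000 = 97.2%.

97.2%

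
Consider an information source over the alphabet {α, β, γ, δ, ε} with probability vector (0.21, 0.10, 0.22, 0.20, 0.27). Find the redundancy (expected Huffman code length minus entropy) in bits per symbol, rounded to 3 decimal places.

0.040 bits

Entropy H = −Σ p log₂ p ≈ 2.2600 bits.
Huffman merges: 1/10+1/5→3/10; 21/100+11/50→43/100; 27/100+3/10→57/100; 43/100+57/100→1. L = 23/10 ≈ 2.3000.
L − H = 2.3000 − 2.2600 = 0.040 bits.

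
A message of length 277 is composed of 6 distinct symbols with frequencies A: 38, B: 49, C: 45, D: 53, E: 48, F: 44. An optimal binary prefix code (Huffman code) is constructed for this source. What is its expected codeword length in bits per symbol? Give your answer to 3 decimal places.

2.632 bits/symbol

Probabilities are the counts divided by 277.
Repeatedly combine the two least-probable nodes; the expected code length is the sum of the merged weights.
merge 38/277 + 44/277 → 82/277
merge 45/277 + 48/277 → 93/277
merge 49/277 + 53/277 → 102/277
merge 82/277 + 93/277 → 175/277
merge 102/277 + 175/277 → 1
L = 82/277 + 93/277 + 102/277 + 175/277 + 1 = 729/277 ≈ 2.632 bits/symbol.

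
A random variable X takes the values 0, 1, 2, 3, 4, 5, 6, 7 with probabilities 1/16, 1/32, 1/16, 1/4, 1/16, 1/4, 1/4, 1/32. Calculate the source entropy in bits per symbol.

Each probability is a power of 1/2, so log₂(1/p) is an integer.
H = Σ p·log₂(1/p) = 1/16·4 + 1/32·5 + 1/16·4 + 1/4·2 + 1/16·4 + 1/4·2 + 1/4·2 + 1/32·5 = 2.5625 bits.

2.5625 bits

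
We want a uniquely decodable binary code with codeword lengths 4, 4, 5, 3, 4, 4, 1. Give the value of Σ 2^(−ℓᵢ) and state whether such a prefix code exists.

With common denominator 2^5 = 32: Σ 2^(−ℓᵢ) = 2/32 + 2/32 + 1/32 + 4/32 + 2/32 + 2/32 + 16/32 = 29/32 = 0.90625.
Kraft's inequality requires Σ ≤ 1; here Σ = 0.90625 ≤ 1, so such a prefix code exists.

0.90625; yes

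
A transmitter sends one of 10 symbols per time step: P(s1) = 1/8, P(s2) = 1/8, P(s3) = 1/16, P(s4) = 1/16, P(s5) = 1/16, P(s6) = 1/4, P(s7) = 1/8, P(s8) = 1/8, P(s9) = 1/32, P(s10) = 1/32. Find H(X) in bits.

Each probability is a power of 1/2, so log₂(1/p) is an integer.
H = Σ p·log₂(1/p) = 1/8·3 + 1/8·3 + 1/16·4 + 1/16·4 + 1/16·4 + 1/4·2 + 1/8·3 + 1/8·3 + 1/32·5 + 1/32·5 = 3.0625 bits.

3.0625 bits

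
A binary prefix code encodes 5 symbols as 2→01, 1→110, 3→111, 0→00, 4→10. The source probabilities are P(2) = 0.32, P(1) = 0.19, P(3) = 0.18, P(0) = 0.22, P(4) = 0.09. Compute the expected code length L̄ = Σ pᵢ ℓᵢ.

L̄ = Σ pᵢ·ℓᵢ = 0.32·2 + 0.19·3 + 0.18·3 + 0.22·2 + 0.09·2 = 2.37 bits/symbol.

2.37 bits/symbol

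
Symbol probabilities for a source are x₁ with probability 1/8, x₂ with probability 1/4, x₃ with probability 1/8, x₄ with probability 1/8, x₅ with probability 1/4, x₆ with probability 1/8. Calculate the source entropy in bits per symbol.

2.5 bits

Each probability is a power of 1/2, so log₂(1/p) is an integer.
H = Σ p·log₂(1/p) = 1/8·3 + 1/4·2 + 1/8·3 + 1/8·3 + 1/4·2 + 1/8·3 = 2.5 bits.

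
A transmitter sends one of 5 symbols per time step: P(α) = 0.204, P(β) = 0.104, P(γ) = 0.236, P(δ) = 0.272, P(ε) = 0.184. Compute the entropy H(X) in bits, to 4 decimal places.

H = −Σ pᵢ log₂ pᵢ.
−0.204·log₂(0.204) = 0.4678
−0.104·log₂(0.104) = 0.3396
−0.236·log₂(0.236) = 0.4916
−0.272·log₂(0.272) = 0.5109
−0.184·log₂(0.184) = 0.4494
Sum ≈ 2.2593 → 2.2593 bits.

2.2593 bits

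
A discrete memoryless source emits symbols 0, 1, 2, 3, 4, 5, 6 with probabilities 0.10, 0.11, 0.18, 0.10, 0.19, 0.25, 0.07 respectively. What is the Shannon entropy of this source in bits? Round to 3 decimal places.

H = −Σ pᵢ log₂ pᵢ.
−0.10·log₂(0.10) = 0.3322
−0.11·log₂(0.11) = 0.3503
−0.18·log₂(0.18) = 0.4453
−0.10·log₂(0.10) = 0.3322
−0.19·log₂(0.19) = 0.4552
−0.25·log₂(0.25) = 0.5000
−0.07·log₂(0.07) = 0.2686
Sum ≈ 2.6838 → 2.684 bits.

2.684 bits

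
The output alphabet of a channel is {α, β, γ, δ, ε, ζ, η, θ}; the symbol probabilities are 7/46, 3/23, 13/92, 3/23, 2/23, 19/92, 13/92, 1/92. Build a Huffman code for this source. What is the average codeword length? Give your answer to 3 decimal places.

2.891 bits/symbol

Repeatedly combine the two least-probable nodes; the expected code length is the sum of the merged weights.
merge 1/92 + 2/23 → 9/92
merge 9/92 + 3/23 → 21/92
merge 3/23 + 13/92 → 25/92
merge 13/92 + 7/46 → 27/92
merge 19/92 + 21/92 → 10/23
merge 25/92 + 27/92 → 13/23
merge 10/23 + 13/23 → 1
L = 9/92 + 21/92 + 25/92 + 27/92 + 10/23 + 13/23 + 1 = 133/46 ≈ 2.891 bits/symbol.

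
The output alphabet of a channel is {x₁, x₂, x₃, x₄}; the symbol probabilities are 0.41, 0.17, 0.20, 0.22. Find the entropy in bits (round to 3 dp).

H = −Σ pᵢ log₂ pᵢ.
−0.41·log₂(0.41) = 0.5274
−0.17·log₂(0.17) = 0.4346
−0.20·log₂(0.20) = 0.4644
−0.22·log₂(0.22) = 0.4806
Sum ≈ 1.9069 → 1.907 bits.

1.907 bits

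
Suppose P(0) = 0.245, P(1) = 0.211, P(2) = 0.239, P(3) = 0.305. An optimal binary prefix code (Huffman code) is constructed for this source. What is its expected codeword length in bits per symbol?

2 bits/symbol

Repeatedly combine the two least-probable nodes; the expected code length is the sum of the merged weights.
merge 211/1000 + 239/1000 → 9/20
merge 49/200 + 61/200 → 11/20
merge 9/20 + 11/20 → 1
L = 9/20 + 11/20 + 1 = 2 bits/symbol.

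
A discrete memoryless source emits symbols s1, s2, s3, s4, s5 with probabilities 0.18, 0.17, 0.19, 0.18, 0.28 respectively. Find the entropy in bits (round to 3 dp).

2.295 bits

H = −Σ pᵢ log₂ pᵢ.
−0.18·log₂(0.18) = 0.4453
−0.17·log₂(0.17) = 0.4346
−0.19·log₂(0.19) = 0.4552
−0.18·log₂(0.18) = 0.4453
−0.28·log₂(0.28) = 0.5142
Sum ≈ 2.2946 → 2.295 bits.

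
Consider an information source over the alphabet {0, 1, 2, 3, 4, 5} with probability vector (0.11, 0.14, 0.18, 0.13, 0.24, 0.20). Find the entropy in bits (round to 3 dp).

2.534 bits

H = −Σ pᵢ log₂ pᵢ.
−0.11·log₂(0.11) = 0.3503
−0.14·log₂(0.14) = 0.3971
−0.18·log₂(0.18) = 0.4453
−0.13·log₂(0.13) = 0.3826
−0.24·log₂(0.24) = 0.4941
−0.20·log₂(0.20) = 0.4644
Sum ≈ 2.5339 → 2.534 bits.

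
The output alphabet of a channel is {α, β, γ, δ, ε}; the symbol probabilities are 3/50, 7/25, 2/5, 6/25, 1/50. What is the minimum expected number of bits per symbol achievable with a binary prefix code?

2 bits/symbol

Repeatedly combine the two least-probable nodes; the expected code length is the sum of the merged weights.
merge 1/50 + 3/50 → 2/25
merge 2/25 + 6/25 → 8/25
merge 7/25 + 8/25 → 3/5
merge 2/5 + 3/5 → 1
L = 2/25 + 8/25 + 3/5 + 1 = 2 bits/symbol.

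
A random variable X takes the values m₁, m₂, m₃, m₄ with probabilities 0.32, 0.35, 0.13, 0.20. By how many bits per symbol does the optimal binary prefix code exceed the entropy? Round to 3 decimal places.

0.077 bits

Entropy H = −Σ p log₂ p ≈ 1.9032 bits.
Huffman merges: 13/100+1/5→33/100; 8/25+33/100→13/20; 7/20+13/20→1. L = 99/50 ≈ 1.9800.
L − H = 1.9800 − 1.9032 = 0.077 bits.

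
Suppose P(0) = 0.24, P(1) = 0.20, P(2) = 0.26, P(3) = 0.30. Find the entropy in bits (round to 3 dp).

1.985 bits

H = −Σ pᵢ log₂ pᵢ.
−0.24·log₂(0.24) = 0.4941
−0.20·log₂(0.20) = 0.4644
−0.26·log₂(0.26) = 0.5053
−0.30·log₂(0.30) = 0.5211
Sum ≈ 1.9849 → 1.985 bits.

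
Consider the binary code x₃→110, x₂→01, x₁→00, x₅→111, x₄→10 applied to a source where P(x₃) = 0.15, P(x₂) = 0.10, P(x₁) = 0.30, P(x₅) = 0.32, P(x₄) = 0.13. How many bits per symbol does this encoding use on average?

L̄ = Σ pᵢ·ℓᵢ = 0.15·3 + 0.10·2 + 0.30·2 + 0.32·3 + 0.13·2 = 2.47 bits/symbol.

2.47 bits/symbol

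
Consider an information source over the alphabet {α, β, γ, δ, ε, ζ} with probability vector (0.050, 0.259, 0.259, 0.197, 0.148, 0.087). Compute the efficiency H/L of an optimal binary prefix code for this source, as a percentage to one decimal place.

Entropy H = −Σ p log₂ p ≈ 2.4018 bits.
Huffman merges: 1/20+87/1000→137/1000; 137/1000+37/250→57/200; 197/1000+259/1000→57/125; 259/1000+57/200→68/125; 57/125+68/125→1. L = 1211/500 ≈ 2.4220.
Efficiency = H/L = 2.4018/2.4220 = 99.2%.

99.2%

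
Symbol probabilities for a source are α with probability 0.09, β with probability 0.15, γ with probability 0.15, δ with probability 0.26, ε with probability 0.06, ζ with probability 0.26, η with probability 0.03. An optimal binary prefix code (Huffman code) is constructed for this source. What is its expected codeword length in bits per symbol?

Repeatedly combine the two least-probable nodes; the expected code length is the sum of the merged weights.
merge 3/100 + 3/50 → 9/100
merge 9/100 + 9/100 → 9/50
merge 3/20 + 3/20 → 3/10
merge 9/50 + 13/50 → 11/25
merge 13/50 + 3/10 → 14/25
merge 11/25 + 14/25 → 1
L = 9/100 + 9/50 + 3/10 + 11/25 + 14/25 + 1 = 257/100 = 2.57 bits/symbol.

2.57 bits/symbol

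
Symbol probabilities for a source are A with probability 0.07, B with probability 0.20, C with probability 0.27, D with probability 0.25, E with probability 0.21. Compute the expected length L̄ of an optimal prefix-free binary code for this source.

Repeatedly combine the two least-probable nodes; the expected code length is the sum of the merged weights.
merge 7/100 + 1/5 → 27/100
merge 21/100 + 1/4 → 23/50
merge 27/100 + 27/100 → 27/50
merge 23/50 + 27/50 → 1
L = 27/100 + 23/50 + 27/50 + 1 = 227/100 = 2.27 bits/symbol.

2.27 bits/symbol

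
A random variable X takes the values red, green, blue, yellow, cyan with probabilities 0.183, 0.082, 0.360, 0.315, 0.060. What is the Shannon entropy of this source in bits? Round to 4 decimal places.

2.0434 bits

H = −Σ pᵢ log₂ pᵢ.
−0.183·log₂(0.183) = 0.4484
−0.082·log₂(0.082) = 0.2959
−0.360·log₂(0.360) = 0.5306
−0.315·log₂(0.315) = 0.5250
−0.060·log₂(0.060) = 0.2435
Sum ≈ 2.0434 → 2.0434 bits.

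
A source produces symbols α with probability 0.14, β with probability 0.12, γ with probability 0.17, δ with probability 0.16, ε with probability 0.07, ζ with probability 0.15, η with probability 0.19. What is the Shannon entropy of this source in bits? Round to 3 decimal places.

H = −Σ pᵢ log₂ pᵢ.
−0.14·log₂(0.14) = 0.3971
−0.12·log₂(0.12) = 0.3671
−0.17·log₂(0.17) = 0.4346
−0.16·log₂(0.16) = 0.4230
−0.07·log₂(0.07) = 0.2686
−0.15·log₂(0.15) = 0.4105
−0.19·log₂(0.19) = 0.4552
Sum ≈ 2.7561 → 2.756 bits.

2.756 bits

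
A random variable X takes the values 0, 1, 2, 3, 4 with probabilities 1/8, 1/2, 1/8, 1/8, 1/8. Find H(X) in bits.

Each probability is a power of 1/2, so log₂(1/p) is an integer.
H = Σ p·log₂(1/p) = 1/8·3 + 1/2·1 + 1/8·3 + 1/8·3 + 1/8·3 = 2 bits.

2 bits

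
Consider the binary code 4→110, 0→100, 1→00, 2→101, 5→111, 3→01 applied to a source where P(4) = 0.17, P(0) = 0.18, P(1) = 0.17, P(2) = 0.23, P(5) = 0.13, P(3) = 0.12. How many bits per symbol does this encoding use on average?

L̄ = Σ pᵢ·ℓᵢ = 0.17·3 + 0.18·3 + 0.17·2 + 0.23·3 + 0.13·3 + 0.12·2 = 2.71 bits/symbol.

2.71 bits/symbol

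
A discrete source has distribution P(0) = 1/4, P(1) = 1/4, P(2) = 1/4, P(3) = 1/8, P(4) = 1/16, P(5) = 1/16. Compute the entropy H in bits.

Each probability is a power of 1/2, so log₂(1/p) is an integer.
H = Σ p·log₂(1/p) = 1/4·2 + 1/4·2 + 1/4·2 + 1/8·3 + 1/16·4 + 1/16·4 = 2.375 bits.

2.375 bits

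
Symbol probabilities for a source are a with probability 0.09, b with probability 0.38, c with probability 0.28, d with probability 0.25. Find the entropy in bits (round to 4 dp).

H = −Σ pᵢ log₂ pᵢ.
−0.09·log₂(0.09) = 0.3127
−0.38·log₂(0.38) = 0.5305
−0.28·log₂(0.28) = 0.5142
−0.25·log₂(0.25) = 0.5000
Sum ≈ 1.8573 → 1.8573 bits.

1.8573 bits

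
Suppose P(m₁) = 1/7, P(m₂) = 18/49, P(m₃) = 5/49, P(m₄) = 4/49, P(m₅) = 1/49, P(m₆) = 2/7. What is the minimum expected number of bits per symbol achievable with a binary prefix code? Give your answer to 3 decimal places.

2.286 bits/symbol

Repeatedly combine the two least-probable nodes; the expected code length is the sum of the merged weights.
merge 1/49 + 4/49 → 5/49
merge 5/49 + 5/49 → 10/49
merge 1/7 + 10/49 → 17/49
merge 2/7 + 17/49 → 31/49
merge 18/49 + 31/49 → 1
L = 5/49 + 10/49 + 17/49 + 31/49 + 1 = 16/7 ≈ 2.286 bits/symbol.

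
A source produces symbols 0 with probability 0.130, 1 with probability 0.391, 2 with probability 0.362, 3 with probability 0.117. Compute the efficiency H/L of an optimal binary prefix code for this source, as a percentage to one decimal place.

Entropy H = −Σ p log₂ p ≈ 1.8052 bits.
Huffman merges: 117/1000+13/100→247/1000; 247/1000+181/500→609/1000; 391/1000+609/1000→1. L = 232/125 ≈ 1.8560.
Efficiency = H/L = 1.8052/1.8560 = 97.3%.

97.3%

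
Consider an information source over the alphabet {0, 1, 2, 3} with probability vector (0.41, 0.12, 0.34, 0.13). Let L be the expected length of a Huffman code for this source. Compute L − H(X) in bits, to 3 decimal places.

Entropy H = −Σ p log₂ p ≈ 1.8063 bits.
Huffman merges: 3/25+13/100→1/4; 1/4+17/50→59/100; 41/100+59/100→1. L = 46/25 ≈ 1.8400.
L − H = 1.8400 − 1.8063 = 0.034 bits.

0.034 bits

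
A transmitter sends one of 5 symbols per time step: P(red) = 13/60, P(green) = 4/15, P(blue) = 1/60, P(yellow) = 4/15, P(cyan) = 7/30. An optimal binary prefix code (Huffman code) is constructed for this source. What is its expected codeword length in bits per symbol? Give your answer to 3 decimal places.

Repeatedly combine the two least-probable nodes; the expected code length is the sum of the merged weights.
merge 1/60 + 13/60 → 7/30
merge 7/30 + 7/30 → 7/15
merge 4/15 + 4/15 → 8/15
merge 7/15 + 8/15 → 1
L = 7/30 + 7/15 + 8/15 + 1 = 67/30 ≈ 2.233 bits/symbol.

2.233 bits/symbol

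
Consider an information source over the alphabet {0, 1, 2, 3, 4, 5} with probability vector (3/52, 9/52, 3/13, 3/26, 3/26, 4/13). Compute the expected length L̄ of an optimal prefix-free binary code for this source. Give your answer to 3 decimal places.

Repeatedly combine the two least-probable nodes; the expected code length is the sum of the merged weights.
merge 3/52 + 3/26 → 9/52
merge 3/26 + 9/52 → 15/52
merge 9/52 + 3/13 → 21/52
merge 15/52 + 4/13 → 31/52
merge 21/52 + 31/52 → 1
L = 9/52 + 15/52 + 21/52 + 31/52 + 1 = 32/13 ≈ 2.462 bits/symbol.

2.462 bits/symbol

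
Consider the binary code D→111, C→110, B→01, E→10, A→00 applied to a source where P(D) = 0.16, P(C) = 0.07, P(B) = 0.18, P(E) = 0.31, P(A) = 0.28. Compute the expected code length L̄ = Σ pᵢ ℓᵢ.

2.23 bits/symbol

L̄ = Σ pᵢ·ℓᵢ = 0.16·3 + 0.07·3 + 0.18·2 + 0.31·2 + 0.28·2 = 2.23 bits/symbol.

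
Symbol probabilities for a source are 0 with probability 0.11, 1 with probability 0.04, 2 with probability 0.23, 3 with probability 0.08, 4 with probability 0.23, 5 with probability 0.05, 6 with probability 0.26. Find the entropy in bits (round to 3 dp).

2.524 bits

H = −Σ pᵢ log₂ pᵢ.
−0.11·log₂(0.11) = 0.3503
−0.04·log₂(0.04) = 0.1858
−0.23·log₂(0.23) = 0.4877
−0.08·log₂(0.08) = 0.2915
−0.23·log₂(0.23) = 0.4877
−0.05·log₂(0.05) = 0.2161
−0.26·log₂(0.26) = 0.5053
Sum ≈ 2.5243 → 2.524 bits.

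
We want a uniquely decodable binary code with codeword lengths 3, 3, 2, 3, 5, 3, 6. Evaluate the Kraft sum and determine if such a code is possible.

0.796875; yes

With common denominator 2^6 = 64: Σ 2^(−ℓᵢ) = 8/64 + 8/64 + 16/64 + 8/64 + 2/64 + 8/64 + 1/64 = 51/64 = 0.796875.
Kraft's inequality requires Σ ≤ 1; here Σ = 0.796875 ≤ 1, so such a prefix code exists.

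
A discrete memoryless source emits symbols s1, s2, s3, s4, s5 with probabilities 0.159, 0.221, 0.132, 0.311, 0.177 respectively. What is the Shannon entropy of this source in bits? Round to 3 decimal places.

2.255 bits

H = −Σ pᵢ log₂ pᵢ.
−0.159·log₂(0.159) = 0.4218
−0.221·log₂(0.221) = 0.4813
−0.132·log₂(0.132) = 0.3856
−0.311·log₂(0.311) = 0.5240
−0.177·log₂(0.177) = 0.4422
Sum ≈ 2.2550 → 2.255 bits.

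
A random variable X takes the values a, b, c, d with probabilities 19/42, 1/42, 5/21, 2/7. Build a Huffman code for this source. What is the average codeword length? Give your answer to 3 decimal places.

Repeatedly combine the two least-probable nodes; the expected code length is the sum of the merged weights.
merge 1/42 + 5/21 → 11/42
merge 11/42 + 2/7 → 23/42
merge 19/42 + 23/42 → 1
L = 11/42 + 23/42 + 1 = 38/21 ≈ 1.810 bits/symbol.

1.810 bits/symbol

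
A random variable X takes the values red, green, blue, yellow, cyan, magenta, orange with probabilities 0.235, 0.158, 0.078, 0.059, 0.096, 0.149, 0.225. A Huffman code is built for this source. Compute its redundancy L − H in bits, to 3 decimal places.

0.019 bits

Entropy H = −Σ p log₂ p ≈ 2.6576 bits.
Huffman merges: 59/1000+39/500→137/1000; 12/125+137/1000→233/1000; 149/1000+79/500→307/1000; 9/40+233/1000→229/500; 47/200+307/1000→271/500; 229/500+271/500→1. L = 2677/1000 ≈ 2.6770.
L − H = 2.6770 − 2.6576 = 0.019 bits.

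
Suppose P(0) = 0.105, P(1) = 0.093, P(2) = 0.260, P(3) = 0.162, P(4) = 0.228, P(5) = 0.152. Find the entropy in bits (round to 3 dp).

H = −Σ pᵢ log₂ pᵢ.
−0.105·log₂(0.105) = 0.3414
−0.093·log₂(0.093) = 0.3187
−0.260·log₂(0.260) = 0.5053
−0.162·log₂(0.162) = 0.4254
−0.228·log₂(0.228) = 0.4863
−0.152·log₂(0.152) = 0.4131
Sum ≈ 2.4902 → 2.490 bits.

2.490 bits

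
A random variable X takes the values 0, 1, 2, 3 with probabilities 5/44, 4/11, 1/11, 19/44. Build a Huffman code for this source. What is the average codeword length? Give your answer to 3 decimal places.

1.773 bits/symbol

Repeatedly combine the two least-probable nodes; the expected code length is the sum of the merged weights.
merge 1/11 + 5/44 → 9/44
merge 9/44 + 4/11 → 25/44
merge 19/44 + 25/44 → 1
L = 9/44 + 25/44 + 1 = 39/22 ≈ 1.773 bits/symbol.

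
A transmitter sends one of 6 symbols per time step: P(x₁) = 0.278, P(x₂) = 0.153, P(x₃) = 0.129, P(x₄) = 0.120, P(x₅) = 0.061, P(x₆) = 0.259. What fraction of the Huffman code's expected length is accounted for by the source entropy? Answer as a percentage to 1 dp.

Entropy H = −Σ p log₂ p ≈ 2.4269 bits.
Huffman merges: 61/1000+3/25→181/1000; 129/1000+153/1000→141/500; 181/1000+259/1000→11/25; 139/500+141/500→14/25; 11/25+14/25→1. L = 2463/1000 ≈ 2.4630.
Efficiency = H/L = 2.4269/2.4630 = 98.5%.

98.5%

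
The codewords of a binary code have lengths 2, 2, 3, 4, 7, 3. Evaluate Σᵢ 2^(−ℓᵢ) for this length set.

0.8203125

With common denominator 2^7 = 128: Σ 2^(−ℓᵢ) = 32/128 + 32/128 + 16/128 + 8/128 + 1/128 + 16/128 = 105/128 = 0.8203125.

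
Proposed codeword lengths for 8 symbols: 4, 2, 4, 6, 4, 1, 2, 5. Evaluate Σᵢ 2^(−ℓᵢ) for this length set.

With common denominator 2^6 = 64: Σ 2^(−ℓᵢ) = 4/64 + 16/64 + 4/64 + 1/64 + 4/64 + 32/64 + 16/64 + 2/64 = 79/64 = 1.234375.

1.234375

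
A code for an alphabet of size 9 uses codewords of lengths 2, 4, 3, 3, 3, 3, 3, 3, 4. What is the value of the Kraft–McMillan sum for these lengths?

With common denominator 2^4 = 16: Σ 2^(−ℓᵢ) = 4/16 + 1/16 + 2/16 + 2/16 + 2/16 + 2/16 + 2/16 + 2/16 + 1/16 = 18/16 = 1.125.

1.125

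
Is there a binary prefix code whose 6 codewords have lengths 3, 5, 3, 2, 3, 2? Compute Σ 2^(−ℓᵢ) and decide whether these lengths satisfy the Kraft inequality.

With common denominator 2^5 = 32: Σ 2^(−ℓᵢ) = 4/32 + 1/32 + 4/32 + 8/32 + 4/32 + 8/32 = 29/32 = 0.90625.
Kraft's inequality requires Σ ≤ 1; here Σ = 0.90625 ≤ 1, so such a prefix code exists.

0.90625; yes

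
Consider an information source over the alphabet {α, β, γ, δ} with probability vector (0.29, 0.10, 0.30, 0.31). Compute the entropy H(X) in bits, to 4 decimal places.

H = −Σ pᵢ log₂ pᵢ.
−0.29·log₂(0.29) = 0.5179
−0.10·log₂(0.10) = 0.3322
−0.30·log₂(0.30) = 0.5211
−0.31·log₂(0.31) = 0.5238
Sum ≈ 1.8950 → 1.8950 bits.

1.8950 bits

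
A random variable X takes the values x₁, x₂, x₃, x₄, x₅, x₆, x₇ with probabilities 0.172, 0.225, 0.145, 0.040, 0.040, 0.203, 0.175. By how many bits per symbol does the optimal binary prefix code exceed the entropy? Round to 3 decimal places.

Entropy H = −Σ p log₂ p ≈ 2.6035 bits.
Huffman merges: 1/25+1/25→2/25; 2/25+29/200→9/40; 43/250+7/40→347/1000; 203/1000+9/40→107/250; 9/40+347/1000→143/250; 107/250+143/250→1. L = 663/250 ≈ 2.6520.
L − H = 2.6520 − 2.6035 = 0.049 bits.

0.049 bits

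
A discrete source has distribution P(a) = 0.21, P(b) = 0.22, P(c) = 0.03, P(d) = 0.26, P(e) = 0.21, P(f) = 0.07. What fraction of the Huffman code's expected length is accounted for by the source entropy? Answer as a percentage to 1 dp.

97.6%

Entropy H = −Σ p log₂ p ≈ 2.3518 bits.
Huffman merges: 3/100+7/100→1/10; 1/10+21/100→31/100; 21/100+11/50→43/100; 13/50+31/100→57/100; 43/100+57/100→1. L = 241/100 ≈ 2.4100.
Efficiency = H/L = 2.3518/2.4100 = 97.6%.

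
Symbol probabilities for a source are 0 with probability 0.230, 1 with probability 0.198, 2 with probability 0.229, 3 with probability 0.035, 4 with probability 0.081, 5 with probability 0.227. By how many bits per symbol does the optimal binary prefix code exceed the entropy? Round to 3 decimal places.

Entropy H = −Σ p log₂ p ≈ 2.3859 bits.
Huffman merges: 7/200+81/1000→29/250; 29/250+99/500→157/500; 227/1000+229/1000→57/125; 23/100+157/500→68/125; 57/125+68/125→1. L = 243/100 ≈ 2.4300.
L − H = 2.4300 − 2.3859 = 0.044 bits.

0.044 bits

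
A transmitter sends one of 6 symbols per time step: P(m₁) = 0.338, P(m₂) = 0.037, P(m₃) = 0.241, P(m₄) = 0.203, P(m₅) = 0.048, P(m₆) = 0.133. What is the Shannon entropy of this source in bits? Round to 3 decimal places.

2.264 bits

H = −Σ pᵢ log₂ pᵢ.
−0.338·log₂(0.338) = 0.5289
−0.037·log₂(0.037) = 0.1760
−0.241·log₂(0.241) = 0.4947
−0.203·log₂(0.203) = 0.4670
−0.048·log₂(0.048) = 0.2103
−0.133·log₂(0.133) = 0.3871
Sum ≈ 2.2640 → 2.264 bits.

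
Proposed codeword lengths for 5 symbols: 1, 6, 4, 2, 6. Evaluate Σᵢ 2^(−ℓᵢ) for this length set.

With common denominator 2^6 = 64: Σ 2^(−ℓᵢ) = 32/64 + 1/64 + 4/64 + 16/64 + 1/64 = 54/64 = 0.84375.

0.84375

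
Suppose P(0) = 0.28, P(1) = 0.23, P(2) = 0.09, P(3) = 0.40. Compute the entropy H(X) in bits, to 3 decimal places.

H = −Σ pᵢ log₂ pᵢ.
−0.28·log₂(0.28) = 0.5142
−0.23·log₂(0.23) = 0.4877
−0.09·log₂(0.09) = 0.3127
−0.40·log₂(0.40) = 0.5288
Sum ≈ 1.8433 → 1.843 bits.

1.843 bits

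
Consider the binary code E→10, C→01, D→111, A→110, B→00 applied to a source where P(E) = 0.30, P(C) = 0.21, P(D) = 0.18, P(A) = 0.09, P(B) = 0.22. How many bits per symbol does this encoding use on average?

2.27 bits/symbol

L̄ = Σ pᵢ·ℓᵢ = 0.30·2 + 0.21·2 + 0.18·3 + 0.09·3 + 0.22·2 = 2.27 bits/symbol.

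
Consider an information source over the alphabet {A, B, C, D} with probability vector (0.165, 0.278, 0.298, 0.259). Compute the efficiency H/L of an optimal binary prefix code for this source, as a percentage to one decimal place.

Entropy H = −Σ p log₂ p ≈ 1.9676 bits.
Huffman merges: 33/200+259/1000→53/125; 139/500+149/500→72/125; 53/125+72/125→1. L = 2 ≈ 2.0000.
Efficiency = H/L = 1.9676/2.0000 = 98.4%.

98.4%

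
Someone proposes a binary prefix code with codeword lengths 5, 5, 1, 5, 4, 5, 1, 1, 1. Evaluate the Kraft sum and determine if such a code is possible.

With common denominator 2^5 = 32: Σ 2^(−ℓᵢ) = 1/32 + 1/32 + 16/32 + 1/32 + 2/32 + 1/32 + 16/32 + 16/32 + 16/32 = 70/32 = 2.1875.
Kraft's inequality requires Σ ≤ 1; here Σ = 2.1875 > 1, so no such prefix code exists.

2.1875; no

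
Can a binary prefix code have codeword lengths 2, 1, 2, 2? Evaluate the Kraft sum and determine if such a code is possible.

1.25; no

With common denominator 2^2 = 4: Σ 2^(−ℓᵢ) = 1/4 + 2/4 + 1/4 + 1/4 = 5/4 = 1.25.
Kraft's inequality requires Σ ≤ 1; here Σ = 1.25 > 1, so no such prefix code exists.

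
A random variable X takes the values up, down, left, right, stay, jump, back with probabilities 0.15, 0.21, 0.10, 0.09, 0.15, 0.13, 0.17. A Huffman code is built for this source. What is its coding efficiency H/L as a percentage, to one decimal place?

Entropy H = −Σ p log₂ p ≈ 2.7560 bits.
Huffman merges: 9/100+1/10→19/100; 13/100+3/20→7/25; 3/20+17/100→8/25; 19/100+21/100→2/5; 7/25+8/25→3/5; 2/5+3/5→1. L = 279/100 ≈ 2.7900.
Efficiency = H/L = 2.7560/2.7900 = 98.8%.

98.8%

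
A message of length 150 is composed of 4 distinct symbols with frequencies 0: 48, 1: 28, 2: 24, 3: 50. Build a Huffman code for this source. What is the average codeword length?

Probabilities are the counts divided by 150.
Repeatedly combine the two least-probable nodes; the expected code length is the sum of the merged weights.
merge 4/25 + 14/75 → 26/75
merge 8/25 + 1/3 → 49/75
merge 26/75 + 49/75 → 1
L = 26/75 + 49/75 + 1 = 2 bits/symbol.

2 bits/symbol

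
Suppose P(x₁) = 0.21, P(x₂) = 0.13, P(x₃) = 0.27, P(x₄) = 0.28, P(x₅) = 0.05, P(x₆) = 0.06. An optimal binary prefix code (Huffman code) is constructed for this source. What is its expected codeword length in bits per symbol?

2.35 bits/symbol

Repeatedly combine the two least-probable nodes; the expected code length is the sum of the merged weights.
merge 1/20 + 3/50 → 11/100
merge 11/100 + 13/100 → 6/25
merge 21/100 + 6/25 → 9/20
merge 27/100 + 7/25 → 11/20
merge 9/20 + 11/20 → 1
L = 11/100 + 6/25 + 9/20 + 11/20 + 1 = 47/20 = 2.35 bits/symbol.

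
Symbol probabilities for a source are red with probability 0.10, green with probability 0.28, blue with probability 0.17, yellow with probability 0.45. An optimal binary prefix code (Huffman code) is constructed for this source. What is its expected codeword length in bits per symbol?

1.82 bits/symbol

Repeatedly combine the two least-probable nodes; the expected code length is the sum of the merged weights.
merge 1/10 + 17/100 → 27/100
merge 27/100 + 7/25 → 11/20
merge 9/20 + 11/20 → 1
L = 27/100 + 11/20 + 1 = 91/50 = 1.82 bits/symbol.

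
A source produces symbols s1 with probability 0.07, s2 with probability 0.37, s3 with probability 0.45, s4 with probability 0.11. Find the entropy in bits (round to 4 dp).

1.6680 bits

H = −Σ pᵢ log₂ pᵢ.
−0.07·log₂(0.07) = 0.2686
−0.37·log₂(0.37) = 0.5307
−0.45·log₂(0.45) = 0.5184
−0.11·log₂(0.11) = 0.3503
Sum ≈ 1.6680 → 1.6680 bits.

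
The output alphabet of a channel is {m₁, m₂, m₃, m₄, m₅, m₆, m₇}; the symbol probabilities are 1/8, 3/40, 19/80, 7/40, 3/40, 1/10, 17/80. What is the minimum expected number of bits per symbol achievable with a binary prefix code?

2.7 bits/symbol

Repeatedly combine the two least-probable nodes; the expected code length is the sum of the merged weights.
merge 3/40 + 3/40 → 3/20
merge 1/10 + 1/8 → 9/40
merge 3/20 + 7/40 → 13/40
merge 17/80 + 9/40 → 7/16
merge 19/80 + 13/40 → 9/16
merge 7/16 + 9/16 → 1
L = 3/20 + 9/40 + 13/40 + 7/16 + 9/16 + 1 = 27/10 = 2.7 bits/symbol.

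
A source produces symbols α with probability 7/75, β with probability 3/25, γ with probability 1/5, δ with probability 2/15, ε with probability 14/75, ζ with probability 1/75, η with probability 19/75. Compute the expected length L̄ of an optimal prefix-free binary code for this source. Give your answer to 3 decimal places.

2.653 bits/symbol

Repeatedly combine the two least-probable nodes; the expected code length is the sum of the merged weights.
merge 1/75 + 7/75 → 8/75
merge 8/75 + 3/25 → 17/75
merge 2/15 + 14/75 → 8/25
merge 1/5 + 17/75 → 32/75
merge 19/75 + 8/25 → 43/75
merge 32/75 + 43/75 → 1
L = 8/75 + 17/75 + 8/25 + 32/75 + 43/75 + 1 = 199/75 ≈ 2.653 bits/symbol.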